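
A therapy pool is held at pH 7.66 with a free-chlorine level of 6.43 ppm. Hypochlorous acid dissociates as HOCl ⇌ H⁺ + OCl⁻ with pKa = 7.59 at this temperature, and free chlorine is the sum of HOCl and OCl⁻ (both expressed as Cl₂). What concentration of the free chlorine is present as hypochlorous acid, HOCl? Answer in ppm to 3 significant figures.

2.96 ppm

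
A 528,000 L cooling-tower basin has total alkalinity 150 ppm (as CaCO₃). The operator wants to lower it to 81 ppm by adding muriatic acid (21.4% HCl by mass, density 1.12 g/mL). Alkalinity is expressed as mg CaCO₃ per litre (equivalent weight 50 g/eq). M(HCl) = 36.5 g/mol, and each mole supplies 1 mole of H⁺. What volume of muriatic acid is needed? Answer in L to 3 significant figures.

Alkalinity to neutralize: (150 − 81) = 69 mg/L as CaCO₃ × 528,000 L = 36,430 g as CaCO₃.
Equivalents of H⁺ required: 36,430 ÷ 50 g/eq = 728.6 eq = 728.6 mol HCl.
Mass of HCl: 728.6 × 36.5 = 26,600 g.
Mass of 21.4% solution: 26,600 / 0.214 = 124,300 g.
Volume: 124,300 g ÷ 1.12 g/mL = 111,000 mL.

111 L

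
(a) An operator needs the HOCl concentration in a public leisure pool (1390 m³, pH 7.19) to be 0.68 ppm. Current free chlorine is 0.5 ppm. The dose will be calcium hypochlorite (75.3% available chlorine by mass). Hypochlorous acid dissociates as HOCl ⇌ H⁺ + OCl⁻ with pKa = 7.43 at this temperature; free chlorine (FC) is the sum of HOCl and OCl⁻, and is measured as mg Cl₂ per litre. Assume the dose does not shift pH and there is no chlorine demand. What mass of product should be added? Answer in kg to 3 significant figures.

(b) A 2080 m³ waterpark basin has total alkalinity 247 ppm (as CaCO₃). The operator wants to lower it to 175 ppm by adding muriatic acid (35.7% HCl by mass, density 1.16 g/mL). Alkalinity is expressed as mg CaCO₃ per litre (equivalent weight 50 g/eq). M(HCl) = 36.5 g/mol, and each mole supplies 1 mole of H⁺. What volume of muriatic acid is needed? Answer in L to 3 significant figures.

(a) 1.05 kg; (b) 264 L

(a) Volume: 1390 m³ = 1,390,000 L.
(a) [OCl⁻]/[HOCl] = 10^(pH − pKa) = 10^(7.19 − 7.43) = 0.5754; fraction as HOCl = 1/(1 + 0.5754) = 0.6347.
(a) Free chlorine required for 0.68 ppm HOCl: 0.68 / 0.6347 = 1.071 ppm.
(a) FC to add: 1.071 − 0.5 = 0.5713 mg/L as Cl₂.
(a) Cl₂ equivalent: 0.5713 mg/L × 1,390,000 L = 794.1 g.
(a) Product at 75.3% available Cl: 794.1 / 0.753 = 1055 g.

(b) Volume: 2080 m³ = 2,080,000 L.
(b) Alkalinity to neutralize: (247 − 175) = 72 mg/L as CaCO₃ × 2,080,000 L = 149,800 g as CaCO₃.
(b) Equivalents of H⁺ required: 149,800 ÷ 50 g/eq = 2995 eq = 2995 mol HCl.
(b) Mass of HCl: 2995 × 36.5 = 109,300 g.
(b) Mass of 35.7% solution: 109,300 / 0.357 = 306,200 g.
(b) Volume: 306,200 g ÷ 1.16 g/mL = 264,000 mL.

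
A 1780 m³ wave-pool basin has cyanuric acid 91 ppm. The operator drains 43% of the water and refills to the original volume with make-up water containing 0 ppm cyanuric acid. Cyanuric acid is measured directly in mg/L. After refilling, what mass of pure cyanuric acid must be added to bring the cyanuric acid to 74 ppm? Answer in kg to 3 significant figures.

39.4 kg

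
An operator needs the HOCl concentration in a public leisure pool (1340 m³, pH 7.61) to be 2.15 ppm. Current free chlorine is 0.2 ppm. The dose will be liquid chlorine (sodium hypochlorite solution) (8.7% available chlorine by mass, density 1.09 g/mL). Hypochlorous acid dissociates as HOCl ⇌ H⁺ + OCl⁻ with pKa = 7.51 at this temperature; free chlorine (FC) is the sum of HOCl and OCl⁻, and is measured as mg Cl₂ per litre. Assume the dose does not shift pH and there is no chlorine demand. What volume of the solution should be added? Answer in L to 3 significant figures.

65.8 L

Volume: 1340 m³ = 1,340,000 L.
[OCl⁻]/[HOCl] = 10^(pH − pKa) = 10^(7.61 − 7.51) = 1.259; fraction as HOCl = 1/(1 + 1.259) = 0.4427.
Free chlorine required for 2.15 ppm HOCl: 2.15 / 0.4427 = 4.857 ppm.
FC to add: 4.857 − 0.2 = 4.657 mg/L as Cl₂.
Cl₂ equivalent: 4.657 mg/L × 1,340,000 L = 6240 g.
Product at 8.7% available Cl: 6240 / 0.087 = 71,720 g.
Volume: 71,720 g ÷ 1.09 g/mL = 65,800 mL.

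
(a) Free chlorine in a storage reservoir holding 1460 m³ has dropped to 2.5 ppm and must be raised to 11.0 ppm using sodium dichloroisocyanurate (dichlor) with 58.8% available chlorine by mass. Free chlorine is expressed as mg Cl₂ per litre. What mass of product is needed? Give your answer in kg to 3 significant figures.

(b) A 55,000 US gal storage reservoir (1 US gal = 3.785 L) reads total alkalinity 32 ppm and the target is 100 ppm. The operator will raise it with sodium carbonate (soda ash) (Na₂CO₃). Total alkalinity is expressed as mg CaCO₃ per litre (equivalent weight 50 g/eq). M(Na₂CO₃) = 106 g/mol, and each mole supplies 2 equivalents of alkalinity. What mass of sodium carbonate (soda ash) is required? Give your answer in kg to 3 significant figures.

(a) 21.1 kg; (b) 15.0 kg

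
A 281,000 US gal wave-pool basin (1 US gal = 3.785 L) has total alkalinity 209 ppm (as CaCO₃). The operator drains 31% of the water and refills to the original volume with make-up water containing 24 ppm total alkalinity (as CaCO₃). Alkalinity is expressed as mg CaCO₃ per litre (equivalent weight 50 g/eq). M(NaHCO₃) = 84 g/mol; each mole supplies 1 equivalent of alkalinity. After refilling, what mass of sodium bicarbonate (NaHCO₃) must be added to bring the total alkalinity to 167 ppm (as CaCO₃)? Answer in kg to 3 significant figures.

27.4 kg

Volume: 281,000 US gal × 3.785 L/gal = 1,063,585 L.
After draining 31% and refilling: 209 × 0.69 + 24 × 0.31 = 151.65 ppm.
Deficit to target: 167 − 151.65 = 15.35 mg/L.
As CaCO₃: 15.35 mg/L × 1,063,585 L = 16,330 g; ÷ 50 g/eq ÷ 1 = 326.5 mol NaHCO₃.
Mass: 326.5 × 84 = 27,430 g.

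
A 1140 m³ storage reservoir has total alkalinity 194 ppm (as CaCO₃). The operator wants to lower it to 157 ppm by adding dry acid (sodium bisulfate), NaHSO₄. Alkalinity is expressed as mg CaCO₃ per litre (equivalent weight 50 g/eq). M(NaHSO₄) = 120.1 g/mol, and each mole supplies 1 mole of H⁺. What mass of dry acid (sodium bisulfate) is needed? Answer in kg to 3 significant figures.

Volume: 1140 m³ = 1,140,000 L.
Alkalinity to neutralize: (194 − 157) = 37 mg/L as CaCO₃ × 1,140,000 L = 42,180 g as CaCO₃.
Equivalents of H⁺ required: 42,180 ÷ 50 g/eq = 843.6 eq = 843.6 mol NaHSO₄.
Mass of NaHSO₄: 843.6 × 120.1 = 101,300 g.

101 kg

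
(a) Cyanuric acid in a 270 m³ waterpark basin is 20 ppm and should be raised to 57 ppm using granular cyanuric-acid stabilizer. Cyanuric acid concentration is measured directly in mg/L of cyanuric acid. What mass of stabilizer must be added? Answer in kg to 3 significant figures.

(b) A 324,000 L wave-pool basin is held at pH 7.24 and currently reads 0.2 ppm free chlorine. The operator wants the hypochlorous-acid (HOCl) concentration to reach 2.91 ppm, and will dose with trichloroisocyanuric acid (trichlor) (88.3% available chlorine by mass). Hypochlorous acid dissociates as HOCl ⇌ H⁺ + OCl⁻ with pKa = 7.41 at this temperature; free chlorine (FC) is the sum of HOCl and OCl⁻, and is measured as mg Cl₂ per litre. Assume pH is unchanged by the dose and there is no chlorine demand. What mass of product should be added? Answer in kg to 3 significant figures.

(a) Volume: 270 m³ = 270,000 L.
(a) CYA to add: (57 − 20) = 37 mg/L × 270,000 L = 9990 g cyanuric acid.

(b) [OCl⁻]/[HOCl] = 10^(pH − pKa) = 10^(7.24 − 7.41) = 0.6761; fraction as HOCl = 1/(1 + 0.6761) = 0.5966.
(b) Free chlorine required for 2.91 ppm HOCl: 2.91 / 0.5966 = 4.877 ppm.
(b) FC to add: 4.877 − 0.2 = 4.677 mg/L as Cl₂.
(b) Cl₂ equivalent: 4.677 mg/L × 324,000 L = 1515 g.
(b) Product at 88.3% available Cl: 1515 / 0.883 = 1716 g.

(a) 9.99 kg; (b) 1.72 kg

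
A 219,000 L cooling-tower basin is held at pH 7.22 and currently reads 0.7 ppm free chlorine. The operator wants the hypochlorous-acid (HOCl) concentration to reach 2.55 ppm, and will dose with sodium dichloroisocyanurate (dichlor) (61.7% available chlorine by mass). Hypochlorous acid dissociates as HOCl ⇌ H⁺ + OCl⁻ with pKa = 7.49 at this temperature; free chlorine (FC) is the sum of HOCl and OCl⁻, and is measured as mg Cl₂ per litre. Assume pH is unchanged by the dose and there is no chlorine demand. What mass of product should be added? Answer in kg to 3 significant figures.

1.14 kg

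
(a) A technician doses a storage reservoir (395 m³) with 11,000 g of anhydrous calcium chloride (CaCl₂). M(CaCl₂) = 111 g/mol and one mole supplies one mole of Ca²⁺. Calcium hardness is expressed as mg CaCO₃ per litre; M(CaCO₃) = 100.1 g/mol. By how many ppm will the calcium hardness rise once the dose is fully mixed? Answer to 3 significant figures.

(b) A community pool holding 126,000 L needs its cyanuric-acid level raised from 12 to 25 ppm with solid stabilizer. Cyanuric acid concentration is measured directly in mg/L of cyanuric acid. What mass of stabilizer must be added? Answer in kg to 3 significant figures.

(a) 25.1 ppm; (b) 1.64 kg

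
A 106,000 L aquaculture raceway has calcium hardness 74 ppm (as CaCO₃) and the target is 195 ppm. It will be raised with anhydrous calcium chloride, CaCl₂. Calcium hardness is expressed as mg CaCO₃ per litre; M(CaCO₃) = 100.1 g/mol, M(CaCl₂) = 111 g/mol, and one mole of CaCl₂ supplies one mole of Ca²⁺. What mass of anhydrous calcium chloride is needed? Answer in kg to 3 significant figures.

Hardness to add: (195 − 74) = 121 mg/L as CaCO₃ × 106,000 L = 12,830 g as CaCO₃.
Moles of Ca²⁺ (1 mol Ca²⁺ ≡ 1 mol CaCO₃): 12,830 / 100.1 g/mol = 128.1 mol.
Mass of CaCl₂: 128.1 × 111 = 14,220 g.

14.2 kg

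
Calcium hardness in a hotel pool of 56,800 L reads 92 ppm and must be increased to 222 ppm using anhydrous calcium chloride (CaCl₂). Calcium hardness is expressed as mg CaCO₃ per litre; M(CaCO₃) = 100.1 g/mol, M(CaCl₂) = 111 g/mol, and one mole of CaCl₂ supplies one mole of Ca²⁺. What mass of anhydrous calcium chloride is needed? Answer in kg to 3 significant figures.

Hardness to add: (222 − 92) = 130 mg/L as CaCO₃ × 56,800 L = 7384 g as CaCO₃.
Moles of Ca²⁺ (1 mol Ca²⁺ ≡ 1 mol CaCO₃): 7384 / 100.1 g/mol = 73.77 mol.
Mass of CaCl₂: 73.77 × 111 = 8188 g.

8.19 kg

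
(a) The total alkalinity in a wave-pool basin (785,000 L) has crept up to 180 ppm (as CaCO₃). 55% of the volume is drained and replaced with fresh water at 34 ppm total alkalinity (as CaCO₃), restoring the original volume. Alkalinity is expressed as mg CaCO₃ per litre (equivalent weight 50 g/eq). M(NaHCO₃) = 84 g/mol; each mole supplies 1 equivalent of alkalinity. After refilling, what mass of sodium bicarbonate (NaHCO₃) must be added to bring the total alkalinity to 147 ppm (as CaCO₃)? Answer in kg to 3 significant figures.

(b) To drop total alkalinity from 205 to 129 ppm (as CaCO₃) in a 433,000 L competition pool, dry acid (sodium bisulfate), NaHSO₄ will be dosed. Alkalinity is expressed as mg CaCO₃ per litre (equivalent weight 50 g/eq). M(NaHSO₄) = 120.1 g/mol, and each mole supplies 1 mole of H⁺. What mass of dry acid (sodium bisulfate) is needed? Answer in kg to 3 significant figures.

(a) 62.4 kg; (b) 79.0 kg

(a) After draining 55% and refilling: 180 × 0.45 + 34 × 0.55 = 99.7 ppm.
(a) Deficit to target: 147 − 99.7 = 47.3 mg/L.
(a) As CaCO₃: 47.3 mg/L × 785,000 L = 37,130 g; ÷ 50 g/eq ÷ 1 = 742.6 mol NaHCO₃.
(a) Mass: 742.6 × 84 = 62,380 g.

(b) Alkalinity to neutralize: (205 − 129) = 76 mg/L as CaCO₃ × 433,000 L = 32,910 g as CaCO₃.
(b) Equivalents of H⁺ required: 32,910 ÷ 50 g/eq = 658.2 eq = 658.2 mol NaHSO₄.
(b) Mass of NaHSO₄: 658.2 × 120.1 = 79,050 g.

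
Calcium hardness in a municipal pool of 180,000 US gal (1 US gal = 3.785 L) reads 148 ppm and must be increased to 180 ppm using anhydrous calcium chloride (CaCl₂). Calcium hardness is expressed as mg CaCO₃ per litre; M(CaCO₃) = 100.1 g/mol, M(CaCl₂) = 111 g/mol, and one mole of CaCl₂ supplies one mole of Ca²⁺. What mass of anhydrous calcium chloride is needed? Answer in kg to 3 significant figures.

24.2 kg

Volume: 180,000 US gal × 3.785 L/gal = 681,300 L.
Hardness to add: (180 − 148) = 32 mg/L as CaCO₃ × 681,300 L = 21,800 g as CaCO₃.
Moles of Ca²⁺ (1 mol Ca²⁺ ≡ 1 mol CaCO₃): 21,800 / 100.1 g/mol = 217.8 mol.
Mass of CaCl₂: 217.8 × 111 = 24,180 g.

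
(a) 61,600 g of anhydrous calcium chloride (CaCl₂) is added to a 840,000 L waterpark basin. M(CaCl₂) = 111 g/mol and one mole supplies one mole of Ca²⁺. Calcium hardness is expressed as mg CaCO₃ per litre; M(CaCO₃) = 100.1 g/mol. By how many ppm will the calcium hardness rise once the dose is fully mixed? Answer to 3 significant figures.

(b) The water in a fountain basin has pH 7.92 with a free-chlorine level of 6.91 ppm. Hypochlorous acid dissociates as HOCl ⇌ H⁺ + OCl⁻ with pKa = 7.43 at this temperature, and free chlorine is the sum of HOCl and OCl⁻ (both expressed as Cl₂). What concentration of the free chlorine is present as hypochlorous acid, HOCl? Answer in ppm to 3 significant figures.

(a) Moles of Ca²⁺: 61,600 g ÷ 111 g/mol = 555 mol.
(a) As CaCO₃: 555 mol × 100.1 g/mol = 55,550 g.
(a) Rise: 55,550 g / 840,000 L × 1000 = 66.13 mg/L.

(b) [OCl⁻]/[HOCl] = 10^(pH − pKa) = 10^(7.92 − 7.43) = 10^0.49 = 3.09.
(b) Fraction as HOCl = 1 / (1 + 3.09) = 0.2445.
(b) HOCl = 0.2445 × 6.91 ppm = 1.689 ppm.

(a) 66.1 ppm; (b) 1.69 ppm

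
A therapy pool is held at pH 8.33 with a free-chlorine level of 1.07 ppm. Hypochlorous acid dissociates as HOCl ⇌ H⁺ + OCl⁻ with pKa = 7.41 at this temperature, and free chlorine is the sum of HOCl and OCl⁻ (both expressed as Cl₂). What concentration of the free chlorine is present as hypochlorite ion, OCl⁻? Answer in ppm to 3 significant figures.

[OCl⁻]/[HOCl] = 10^(pH − pKa) = 10^(8.33 − 7.41) = 10^0.92 = 8.318.
Fraction as HOCl = 1 / (1 + 8.318) = 0.1073.
OCl⁻ = (1 − 0.1073) × 1.07 ppm = 0.9552 ppm.

0.955 ppm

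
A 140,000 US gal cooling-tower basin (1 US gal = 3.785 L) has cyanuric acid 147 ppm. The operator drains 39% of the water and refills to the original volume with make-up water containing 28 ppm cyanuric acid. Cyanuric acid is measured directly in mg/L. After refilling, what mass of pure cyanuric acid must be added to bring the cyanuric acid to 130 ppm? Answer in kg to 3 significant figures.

15.6 kg

Volume: 140,000 US gal × 3.785 L/gal = 529,900 L.
After draining 39% and refilling: 147 × 0.61 + 28 × 0.39 = 100.59 ppm.
Deficit to target: 130 − 100.59 = 29.41 mg/L.
Mass: 29.41 mg/L × 529,900 L = 15,580 g cyanuric acid.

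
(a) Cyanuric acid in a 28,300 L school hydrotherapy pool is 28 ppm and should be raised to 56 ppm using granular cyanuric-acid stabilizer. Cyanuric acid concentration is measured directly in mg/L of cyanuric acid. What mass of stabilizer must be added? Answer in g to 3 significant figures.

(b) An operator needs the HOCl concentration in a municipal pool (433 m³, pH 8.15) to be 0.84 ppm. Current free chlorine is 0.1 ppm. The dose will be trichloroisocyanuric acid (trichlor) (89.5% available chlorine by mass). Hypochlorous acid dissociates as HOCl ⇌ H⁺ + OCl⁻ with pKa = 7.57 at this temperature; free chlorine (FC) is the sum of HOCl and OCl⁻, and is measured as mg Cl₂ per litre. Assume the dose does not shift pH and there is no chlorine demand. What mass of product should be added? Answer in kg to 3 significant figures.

(a) CYA to add: (56 − 28) = 28 mg/L × 28,300 L = 792.4 g cyanuric acid.

(b) Volume: 433 m³ = 433,000 L.
(b) [OCl⁻]/[HOCl] = 10^(pH − pKa) = 10^(8.15 − 7.57) = 3.802; fraction as HOCl = 1/(1 + 3.802) = 0.2083.
(b) Free chlorine required for 0.84 ppm HOCl: 0.84 / 0.2083 = 4.034 ppm.
(b) FC to add: 4.034 − 0.1 = 3.934 mg/L as Cl₂.
(b) Cl₂ equivalent: 3.934 mg/L × 433,000 L = 1703 g.
(b) Product at 89.5% available Cl: 1703 / 0.895 = 1903 g.

(a) 792 g; (b) 1.90 kg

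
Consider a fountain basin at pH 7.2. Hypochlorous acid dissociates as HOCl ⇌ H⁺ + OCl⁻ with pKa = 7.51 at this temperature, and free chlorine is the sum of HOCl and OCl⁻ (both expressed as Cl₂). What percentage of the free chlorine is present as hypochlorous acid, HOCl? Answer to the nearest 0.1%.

[OCl⁻]/[HOCl] = 10^(pH − pKa) = 10^(7.2 − 7.51) = 10^-0.31 = 0.4898.
Fraction as HOCl = 1 / (1 + 0.4898) = 0.6712.

67.1%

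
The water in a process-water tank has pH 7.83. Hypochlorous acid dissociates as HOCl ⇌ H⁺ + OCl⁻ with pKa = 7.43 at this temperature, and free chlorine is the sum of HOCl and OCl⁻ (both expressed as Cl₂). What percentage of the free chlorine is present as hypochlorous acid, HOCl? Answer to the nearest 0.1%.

[OCl⁻]/[HOCl] = 10^(pH − pKa) = 10^(7.83 − 7.43) = 10^0.40 = 2.512.
Fraction as HOCl = 1 / (1 + 2.512) = 0.2847.

28.5%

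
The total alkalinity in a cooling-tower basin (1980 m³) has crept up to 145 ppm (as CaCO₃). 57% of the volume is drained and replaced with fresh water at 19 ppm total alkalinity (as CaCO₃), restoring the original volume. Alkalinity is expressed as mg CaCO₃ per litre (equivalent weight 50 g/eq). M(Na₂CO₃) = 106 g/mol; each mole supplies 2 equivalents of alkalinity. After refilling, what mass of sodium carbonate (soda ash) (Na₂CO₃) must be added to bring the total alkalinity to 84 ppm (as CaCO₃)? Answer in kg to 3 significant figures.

Volume: 1980 m³ = 1,980,000 L.
After draining 57% and refilling: 145 × 0.43 + 19 × 0.57 = 73.18 ppm.
Deficit to target: 84 − 73.18 = 10.82 mg/L.
As CaCO₃: 10.82 mg/L × 1,980,000 L = 21,420 g; ÷ 50 g/eq ÷ 2 = 214.2 mol Na₂CO₃.
Mass: 214.2 × 106 = 22,710 g.

22.7 kg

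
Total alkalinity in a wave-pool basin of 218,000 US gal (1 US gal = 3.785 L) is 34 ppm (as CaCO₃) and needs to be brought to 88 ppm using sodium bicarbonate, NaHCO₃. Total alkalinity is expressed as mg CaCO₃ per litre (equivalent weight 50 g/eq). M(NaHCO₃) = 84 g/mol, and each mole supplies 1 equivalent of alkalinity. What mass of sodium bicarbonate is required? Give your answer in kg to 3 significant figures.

74.9 kg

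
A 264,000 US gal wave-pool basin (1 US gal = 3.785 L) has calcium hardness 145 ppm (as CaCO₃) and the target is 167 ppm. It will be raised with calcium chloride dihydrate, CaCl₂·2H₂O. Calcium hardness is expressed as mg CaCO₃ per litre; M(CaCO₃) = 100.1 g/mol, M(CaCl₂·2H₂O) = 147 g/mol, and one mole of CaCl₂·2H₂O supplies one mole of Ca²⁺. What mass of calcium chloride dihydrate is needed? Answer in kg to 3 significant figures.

32.3 kg

Volume: 264,000 US gal × 3.785 L/gal = 999,240 L.
Hardness to add: (167 − 145) = 22 mg/L as CaCO₃ × 999,240 L = 21,980 g as CaCO₃.
Moles of Ca²⁺ (1 mol Ca²⁺ ≡ 1 mol CaCO₃): 21,980 / 100.1 g/mol = 219.6 mol.
Mass of CaCl₂·2H₂O: 219.6 × 147 = 32,280 g.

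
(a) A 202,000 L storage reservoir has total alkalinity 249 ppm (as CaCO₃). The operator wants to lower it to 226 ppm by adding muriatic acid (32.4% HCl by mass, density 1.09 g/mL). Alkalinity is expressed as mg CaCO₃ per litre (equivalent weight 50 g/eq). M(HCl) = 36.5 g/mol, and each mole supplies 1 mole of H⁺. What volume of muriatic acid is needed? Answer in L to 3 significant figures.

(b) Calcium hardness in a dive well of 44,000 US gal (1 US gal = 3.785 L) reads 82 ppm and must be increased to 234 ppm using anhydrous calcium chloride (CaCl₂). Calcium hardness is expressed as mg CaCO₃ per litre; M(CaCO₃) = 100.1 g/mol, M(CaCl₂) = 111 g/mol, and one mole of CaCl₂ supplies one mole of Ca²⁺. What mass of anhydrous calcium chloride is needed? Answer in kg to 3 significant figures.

(a) 9.60 L; (b) 28.1 kg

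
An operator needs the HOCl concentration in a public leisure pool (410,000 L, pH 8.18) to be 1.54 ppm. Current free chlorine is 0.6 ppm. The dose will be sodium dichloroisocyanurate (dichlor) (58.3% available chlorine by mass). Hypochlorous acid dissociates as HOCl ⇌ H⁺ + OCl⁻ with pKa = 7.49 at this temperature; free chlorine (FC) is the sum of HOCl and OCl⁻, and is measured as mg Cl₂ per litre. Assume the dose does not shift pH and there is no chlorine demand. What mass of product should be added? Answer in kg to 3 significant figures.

[OCl⁻]/[HOCl] = 10^(pH − pKa) = 10^(8.18 − 7.49) = 4.898; fraction as HOCl = 1/(1 + 4.898) = 0.1696.
Free chlorine required for 1.54 ppm HOCl: 1.54 / 0.1696 = 9.083 ppm.
FC to add: 9.083 − 0.6 = 8.483 mg/L as Cl₂.
Cl₂ equivalent: 8.483 mg/L × 410,000 L = 3478 g.
Product at 58.3% available Cl: 3478 / 0.583 = 5965 g.

5.97 kg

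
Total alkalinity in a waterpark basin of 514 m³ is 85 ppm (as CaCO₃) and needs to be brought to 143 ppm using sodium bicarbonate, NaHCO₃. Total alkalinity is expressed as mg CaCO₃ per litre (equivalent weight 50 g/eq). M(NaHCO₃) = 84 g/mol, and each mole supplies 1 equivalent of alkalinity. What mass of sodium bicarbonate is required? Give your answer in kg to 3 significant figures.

Volume: 514 m³ = 514,000 L.
Alkalinity to add: (143 − 85) = 58 mg/L as CaCO₃ × 514,000 L = 29,810 g as CaCO₃.
Equivalents: 29,810 g ÷ 50 g/eq = 596.2 eq.
NaHCO₃ supplies 1 eq per mole → 596.2 mol.
Mass: 596.2 mol × 84 g/mol = 50,080 g.

50.1 kg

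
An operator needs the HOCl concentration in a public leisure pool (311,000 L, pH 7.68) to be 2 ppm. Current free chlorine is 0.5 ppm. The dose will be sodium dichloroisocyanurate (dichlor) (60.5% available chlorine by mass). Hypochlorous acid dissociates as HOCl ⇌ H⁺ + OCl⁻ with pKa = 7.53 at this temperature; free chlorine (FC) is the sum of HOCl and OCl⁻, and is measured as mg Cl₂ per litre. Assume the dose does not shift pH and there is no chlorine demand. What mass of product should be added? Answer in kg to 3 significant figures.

[OCl⁻]/[HOCl] = 10^(pH − pKa) = 10^(7.68 − 7.53) = 1.413; fraction as HOCl = 1/(1 + 1.413) = 0.4145.
Free chlorine required for 2 ppm HOCl: 2 / 0.4145 = 4.825 ppm.
FC to add: 4.825 − 0.5 = 4.325 mg/L as Cl₂.
Cl₂ equivalent: 4.325 mg/L × 311,000 L = 1345 g.
Product at 60.5% available Cl: 1345 / 0.605 = 2223 g.

2.22 kg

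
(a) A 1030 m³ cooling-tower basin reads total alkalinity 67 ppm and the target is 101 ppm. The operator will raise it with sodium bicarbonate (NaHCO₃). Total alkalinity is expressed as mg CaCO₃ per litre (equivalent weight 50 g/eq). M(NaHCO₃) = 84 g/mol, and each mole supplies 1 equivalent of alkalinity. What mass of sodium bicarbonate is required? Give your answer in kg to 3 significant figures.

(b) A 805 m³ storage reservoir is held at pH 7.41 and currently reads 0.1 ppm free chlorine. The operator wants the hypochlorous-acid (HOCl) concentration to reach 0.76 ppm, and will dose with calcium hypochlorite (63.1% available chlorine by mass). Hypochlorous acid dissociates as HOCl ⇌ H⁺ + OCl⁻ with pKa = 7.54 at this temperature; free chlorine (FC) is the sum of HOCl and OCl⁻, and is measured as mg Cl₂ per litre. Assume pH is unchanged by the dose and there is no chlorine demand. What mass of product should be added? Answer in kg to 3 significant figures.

(a) Volume: 1030 m³ = 1,030,000 L.
(a) Alkalinity to add: (101 − 67) = 34 mg/L as CaCO₃ × 1,030,000 L = 35,020 g as CaCO₃.
(a) Equivalents: 35,020 g ÷ 50 g/eq = 700.4 eq.
(a) NaHCO₃ supplies 1 eq per mole → 700.4 mol.
(a) Mass: 700.4 mol × 84 g/mol = 58,830 g.

(b) Volume: 805 m³ = 805,000 L.
(b) [OCl⁻]/[HOCl] = 10^(pH − pKa) = 10^(7.41 − 7.54) = 0.7413; fraction as HOCl = 1/(1 + 0.7413) = 0.5743.
(b) Free chlorine required for 0.76 ppm HOCl: 0.76 / 0.5743 = 1.323 ppm.
(b) FC to add: 1.323 − 0.1 = 1.223 mg/L as Cl₂.
(b) Cl₂ equivalent: 1.223 mg/L × 805,000 L = 984.8 g.
(b) Product at 63.1% available Cl: 984.8 / 0.631 = 1561 g.

(a) 58.8 kg; (b) 1.56 kg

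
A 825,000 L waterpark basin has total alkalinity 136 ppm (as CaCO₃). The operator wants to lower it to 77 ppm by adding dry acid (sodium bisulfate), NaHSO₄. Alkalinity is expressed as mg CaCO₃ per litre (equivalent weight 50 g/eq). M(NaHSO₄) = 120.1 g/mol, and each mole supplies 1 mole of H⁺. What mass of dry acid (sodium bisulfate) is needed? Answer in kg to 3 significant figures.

117 kg

Alkalinity to neutralize: (136 − 77) = 59 mg/L as CaCO₃ × 825,000 L = 48,680 g as CaCO₃.
Equivalents of H⁺ required: 48,680 ÷ 50 g/eq = 973.5 eq = 973.5 mol NaHSO₄.
Mass of NaHSO₄: 973.5 × 120.1 = 116,900 g.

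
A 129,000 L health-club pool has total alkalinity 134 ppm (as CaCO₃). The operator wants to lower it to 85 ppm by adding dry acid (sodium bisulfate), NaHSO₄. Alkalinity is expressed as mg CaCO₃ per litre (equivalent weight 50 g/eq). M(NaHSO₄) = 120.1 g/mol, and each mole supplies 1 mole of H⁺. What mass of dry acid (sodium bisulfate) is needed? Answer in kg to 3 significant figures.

15.2 kg

Alkalinity to neutralize: (134 − 85) = 49 mg/L as CaCO₃ × 129,000 L = 6321 g as CaCO₃.
Equivalents of H⁺ required: 6321 ÷ 50 g/eq = 126.4 eq = 126.4 mol NaHSO₄.
Mass of NaHSO₄: 126.4 × 120.1 = 15,180 g.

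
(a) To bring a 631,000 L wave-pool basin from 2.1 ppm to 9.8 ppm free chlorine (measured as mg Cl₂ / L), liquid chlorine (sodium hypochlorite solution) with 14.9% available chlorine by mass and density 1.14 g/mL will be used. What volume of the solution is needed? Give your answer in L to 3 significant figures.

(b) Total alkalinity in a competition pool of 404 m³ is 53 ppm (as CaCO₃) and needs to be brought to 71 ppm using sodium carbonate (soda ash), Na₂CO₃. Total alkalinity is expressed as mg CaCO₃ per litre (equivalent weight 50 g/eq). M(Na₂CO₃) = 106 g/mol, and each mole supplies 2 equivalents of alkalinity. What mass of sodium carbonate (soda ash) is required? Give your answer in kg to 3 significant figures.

(a) 28.6 L; (b) 7.71 kg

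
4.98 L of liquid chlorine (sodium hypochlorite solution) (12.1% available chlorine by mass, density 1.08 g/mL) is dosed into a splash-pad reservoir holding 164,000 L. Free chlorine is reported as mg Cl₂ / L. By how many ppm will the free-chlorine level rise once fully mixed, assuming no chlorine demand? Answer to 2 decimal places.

3.97 ppm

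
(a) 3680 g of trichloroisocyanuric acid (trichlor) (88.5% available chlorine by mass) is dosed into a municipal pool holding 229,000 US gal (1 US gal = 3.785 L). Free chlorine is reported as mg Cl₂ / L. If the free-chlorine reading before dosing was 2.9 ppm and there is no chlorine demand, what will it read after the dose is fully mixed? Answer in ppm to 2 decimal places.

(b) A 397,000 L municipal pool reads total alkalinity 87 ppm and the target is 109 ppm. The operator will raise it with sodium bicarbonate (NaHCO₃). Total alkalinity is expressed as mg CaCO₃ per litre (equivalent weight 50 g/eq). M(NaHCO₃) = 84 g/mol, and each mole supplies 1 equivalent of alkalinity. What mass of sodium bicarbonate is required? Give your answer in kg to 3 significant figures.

(a) Volume: 229,000 US gal × 3.785 L/gal = 866,765 L.
(a) Available chlorine delivered: 3680 g × 0.885 = 3257 g as Cl₂.
(a) Concentration rise: 3257 g / 866,765 L = 3.757 mg/L = 3.76 ppm.
(a) Final FC: 2.9 + 3.76 = 6.66 ppm.

(b) Alkalinity to add: (109 − 87) = 22 mg/L as CaCO₃ × 397,000 L = 8734 g as CaCO₃.
(b) Equivalents: 8734 g ÷ 50 g/eq = 174.7 eq.
(b) NaHCO₃ supplies 1 eq per mole → 174.7 mol.
(b) Mass: 174.7 mol × 84 g/mol = 14,670 g.

(a) 6.66 ppm; (b) 14.7 kg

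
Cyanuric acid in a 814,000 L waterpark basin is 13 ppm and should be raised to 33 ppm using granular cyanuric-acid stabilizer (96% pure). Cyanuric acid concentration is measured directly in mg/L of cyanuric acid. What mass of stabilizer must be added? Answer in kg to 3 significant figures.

CYA to add: (33 − 13) = 20 mg/L × 814,000 L = 16,280 g cyanuric acid.
At 96% purity: 16,280 / 0.96 = 16,960 g product.

17.0 kg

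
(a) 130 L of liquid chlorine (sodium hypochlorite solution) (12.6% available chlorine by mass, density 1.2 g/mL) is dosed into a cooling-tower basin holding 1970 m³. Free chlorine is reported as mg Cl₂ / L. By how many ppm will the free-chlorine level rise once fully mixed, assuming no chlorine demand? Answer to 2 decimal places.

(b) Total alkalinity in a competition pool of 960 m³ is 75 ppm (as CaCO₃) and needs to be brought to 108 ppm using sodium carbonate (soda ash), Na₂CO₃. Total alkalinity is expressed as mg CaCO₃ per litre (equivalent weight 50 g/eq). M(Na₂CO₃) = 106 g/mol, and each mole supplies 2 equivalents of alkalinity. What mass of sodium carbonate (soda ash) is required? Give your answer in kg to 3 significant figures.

(a) 9.98 ppm; (b) 33.6 kg

(a) Volume: 1970 m³ = 1,970,000 L.
(a) Mass of solution: 130 L × 1000 mL/L × 1.2 g/mL = 156,000 g.
(a) Available chlorine delivered: 156,000 g × 0.126 = 19,660 g as Cl₂.
(a) Concentration rise: 19,660 g / 1,970,000 L = 9.978 mg/L = 9.98 ppm.

(b) Volume: 960 m³ = 960,000 L.
(b) Alkalinity to add: (108 − 75) = 33 mg/L as CaCO₃ × 960,000 L = 31,680 g as CaCO₃.
(b) Equivalents: 31,680 g ÷ 50 g/eq = 633.6 eq.
(b) Each mole of Na₂CO₃ supplies 2 eq, so 633.6 / 2 = 316.8 mol.
(b) Mass: 316.8 mol × 106 g/mol = 33,580 g.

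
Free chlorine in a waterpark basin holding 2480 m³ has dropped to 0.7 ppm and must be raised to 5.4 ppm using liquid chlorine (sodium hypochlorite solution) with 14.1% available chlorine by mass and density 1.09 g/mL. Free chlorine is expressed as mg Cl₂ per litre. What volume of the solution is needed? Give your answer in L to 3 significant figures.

75.8 L

Volume: 2480 m³ = 2,480,000 L.
Chlorine deficit: 5.4 − 0.7 = 4.7 ppm = 4.7 mg/L as Cl₂.
Cl₂ equivalent needed: 4.7 mg/L × 2,480,000 L = 11,660,000 mg = 11,660 g.
Product at 14.1% available chlorine: 11,660 / 0.141 = 82,670 g.
Volume at density 1.09 g/mL: 82,670 g ÷ 1.09 g/mL = 75,840 mL.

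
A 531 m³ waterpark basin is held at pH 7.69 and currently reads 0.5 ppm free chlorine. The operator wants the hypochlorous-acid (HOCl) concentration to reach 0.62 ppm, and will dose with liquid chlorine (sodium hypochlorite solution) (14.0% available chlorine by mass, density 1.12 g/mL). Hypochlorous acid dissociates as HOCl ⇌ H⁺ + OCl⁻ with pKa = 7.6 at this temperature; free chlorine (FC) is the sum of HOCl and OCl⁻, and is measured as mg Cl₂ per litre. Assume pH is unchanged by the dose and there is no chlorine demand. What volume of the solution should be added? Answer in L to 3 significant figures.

Volume: 531 m³ = 531,000 L.
[OCl⁻]/[HOCl] = 10^(pH − pKa) = 10^(7.69 − 7.6) = 1.23; fraction as HOCl = 1/(1 + 1.23) = 0.4484.
Free chlorine required for 0.62 ppm HOCl: 0.62 / 0.4484 = 1.383 ppm.
FC to add: 1.383 − 0.5 = 0.8828 mg/L as Cl₂.
Cl₂ equivalent: 0.8828 mg/L × 531,000 L = 468.7 g.
Product at 14.0% available Cl: 468.7 / 0.14 = 3348 g.
Volume: 3348 g ÷ 1.12 g/mL = 2989 mL.

2.99 L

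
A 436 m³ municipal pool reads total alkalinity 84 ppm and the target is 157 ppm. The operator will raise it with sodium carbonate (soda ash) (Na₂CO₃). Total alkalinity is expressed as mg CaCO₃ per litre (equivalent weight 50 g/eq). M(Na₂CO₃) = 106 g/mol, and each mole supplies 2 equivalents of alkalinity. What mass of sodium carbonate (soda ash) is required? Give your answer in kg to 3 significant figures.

Volume: 436 m³ = 436,000 L.
Alkalinity to add: (157 − 84) = 73 mg/L as CaCO₃ × 436,000 L = 31,830 g as CaCO₃.
Equivalents: 31,830 g ÷ 50 g/eq = 636.6 eq.
Each mole of Na₂CO₃ supplies 2 eq, so 636.6 / 2 = 318.3 mol.
Mass: 318.3 mol × 106 g/mol = 33,740 g.

33.7 kg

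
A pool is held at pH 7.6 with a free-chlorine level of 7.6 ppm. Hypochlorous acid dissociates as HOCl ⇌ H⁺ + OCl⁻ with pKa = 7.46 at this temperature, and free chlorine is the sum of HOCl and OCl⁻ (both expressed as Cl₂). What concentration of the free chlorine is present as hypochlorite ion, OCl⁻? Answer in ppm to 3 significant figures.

[OCl⁻]/[HOCl] = 10^(pH − pKa) = 10^(7.6 − 7.46) = 10^0.14 = 1.38.
Fraction as HOCl = 1 / (1 + 1.38) = 0.4201.
OCl⁻ = (1 − 0.4201) × 7.6 ppm = 4.407 ppm.

4.41 ppm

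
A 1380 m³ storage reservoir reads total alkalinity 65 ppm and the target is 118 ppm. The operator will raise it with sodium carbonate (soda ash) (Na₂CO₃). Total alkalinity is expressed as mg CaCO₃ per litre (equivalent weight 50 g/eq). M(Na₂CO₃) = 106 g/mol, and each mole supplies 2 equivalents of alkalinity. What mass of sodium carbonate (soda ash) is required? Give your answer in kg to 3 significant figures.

77.5 kg

Volume: 1380 m³ = 1,380,000 L.
Alkalinity to add: (118 − 65) = 53 mg/L as CaCO₃ × 1,380,000 L = 73,140 g as CaCO₃.
Equivalents: 73,140 g ÷ 50 g/eq = 1463 eq.
Each mole of Na₂CO₃ supplies 2 eq, so 1463 / 2 = 731.4 mol.
Mass: 731.4 mol × 106 g/mol = 77,530 g.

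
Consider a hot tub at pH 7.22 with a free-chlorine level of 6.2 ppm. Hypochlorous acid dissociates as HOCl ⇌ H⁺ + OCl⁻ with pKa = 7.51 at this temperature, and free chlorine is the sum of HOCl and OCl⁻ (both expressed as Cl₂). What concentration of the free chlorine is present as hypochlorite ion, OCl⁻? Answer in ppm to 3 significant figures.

[OCl⁻]/[HOCl] = 10^(pH − pKa) = 10^(7.22 − 7.51) = 10^-0.29 = 0.5129.
Fraction as HOCl = 1 / (1 + 0.5129) = 0.661.
OCl⁻ = (1 − 0.661) × 6.2 ppm = 2.102 ppm.

2.10 ppm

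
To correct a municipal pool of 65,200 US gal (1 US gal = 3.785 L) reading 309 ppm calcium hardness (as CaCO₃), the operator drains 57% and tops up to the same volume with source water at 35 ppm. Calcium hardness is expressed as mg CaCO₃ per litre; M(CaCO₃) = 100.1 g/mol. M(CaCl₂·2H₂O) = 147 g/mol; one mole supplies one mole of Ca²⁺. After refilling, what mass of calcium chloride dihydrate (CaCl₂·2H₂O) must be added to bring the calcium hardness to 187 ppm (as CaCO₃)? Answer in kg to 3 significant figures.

12.4 kg

Volume: 65,200 US gal × 3.785 L/gal = 246,782 L.
After draining 57% and refilling: 309 × 0.43 + 35 × 0.57 = 152.82 ppm.
Deficit to target: 187 − 152.82 = 34.18 mg/L.
As CaCO₃: 34.18 mg/L × 246,782 L = 8435 g; ÷ 100.1 = 84.27 mol Ca²⁺.
Mass: 84.27 × 147 = 12,390 g.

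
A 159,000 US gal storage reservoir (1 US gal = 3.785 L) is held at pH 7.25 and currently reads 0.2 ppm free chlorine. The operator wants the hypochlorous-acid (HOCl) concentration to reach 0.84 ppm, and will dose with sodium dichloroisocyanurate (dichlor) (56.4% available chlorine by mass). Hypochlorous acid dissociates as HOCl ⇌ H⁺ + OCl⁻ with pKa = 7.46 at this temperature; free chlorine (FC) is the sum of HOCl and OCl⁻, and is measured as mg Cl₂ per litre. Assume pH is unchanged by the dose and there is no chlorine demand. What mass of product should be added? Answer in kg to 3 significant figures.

Volume: 159,000 US gal × 3.785 L/gal = 601,815 L.
[OCl⁻]/[HOCl] = 10^(pH − pKa) = 10^(7.25 − 7.46) = 0.6166; fraction as HOCl = 1/(1 + 0.6166) = 0.6186.
Free chlorine required for 0.84 ppm HOCl: 0.84 / 0.6186 = 1.358 ppm.
FC to add: 1.358 − 0.2 = 1.158 mg/L as Cl₂.
Cl₂ equivalent: 1.158 mg/L × 601,815 L = 696.9 g.
Product at 56.4% available Cl: 696.9 / 0.564 = 1236 g.

1.24 kg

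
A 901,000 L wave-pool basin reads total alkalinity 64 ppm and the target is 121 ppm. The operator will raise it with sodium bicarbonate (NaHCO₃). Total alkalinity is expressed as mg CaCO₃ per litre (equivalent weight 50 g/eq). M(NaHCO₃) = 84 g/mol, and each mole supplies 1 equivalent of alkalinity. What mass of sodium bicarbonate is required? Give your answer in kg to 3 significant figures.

Alkalinity to add: (121 − 64) = 57 mg/L as CaCO₃ × 901,000 L = 51,360 g as CaCO₃.
Equivalents: 51,360 g ÷ 50 g/eq = 1027 eq.
NaHCO₃ supplies 1 eq per mole → 1027 mol.
Mass: 1027 mol × 84 g/mol = 86,280 g.

86.3 kg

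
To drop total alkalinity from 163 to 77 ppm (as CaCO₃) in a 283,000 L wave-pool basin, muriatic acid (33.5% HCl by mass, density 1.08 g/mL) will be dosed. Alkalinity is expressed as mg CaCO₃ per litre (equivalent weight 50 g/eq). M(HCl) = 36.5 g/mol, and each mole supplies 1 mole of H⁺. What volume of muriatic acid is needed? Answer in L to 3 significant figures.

Alkalinity to neutralize: (163 − 77) = 86 mg/L as CaCO₃ × 283,000 L = 24,340 g as CaCO₃.
Equivalents of H⁺ required: 24,340 ÷ 50 g/eq = 486.8 eq = 486.8 mol HCl.
Mass of HCl: 486.8 × 36.5 = 17,770 g.
Mass of 33.5% solution: 17,770 / 0.335 = 53,040 g.
Volume: 53,040 g ÷ 1.08 g/mL = 49,110 mL.

49.1 L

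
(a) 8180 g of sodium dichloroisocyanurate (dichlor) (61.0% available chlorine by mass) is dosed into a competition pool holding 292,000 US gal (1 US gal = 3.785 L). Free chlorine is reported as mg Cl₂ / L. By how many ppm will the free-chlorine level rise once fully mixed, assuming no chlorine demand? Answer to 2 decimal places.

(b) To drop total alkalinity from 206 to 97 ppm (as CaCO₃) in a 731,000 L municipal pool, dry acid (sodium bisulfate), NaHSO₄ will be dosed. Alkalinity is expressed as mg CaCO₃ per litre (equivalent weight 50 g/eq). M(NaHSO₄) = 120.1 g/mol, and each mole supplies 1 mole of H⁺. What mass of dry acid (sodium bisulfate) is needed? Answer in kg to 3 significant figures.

(a) 4.51 ppm; (b) 191 kg

(a) Volume: 292,000 US gal × 3.785 L/gal = 1,105,220 L.
(a) Available chlorine delivered: 8180 g × 0.61 = 4990 g as Cl₂.
(a) Concentration rise: 4990 g / 1,105,220 L = 4.515 mg/L = 4.51 ppm.

(b) Alkalinity to neutralize: (206 − 97) = 109 mg/L as CaCO₃ × 731,000 L = 79,680 g as CaCO₃.
(b) Equivalents of H⁺ required: 79,680 ÷ 50 g/eq = 1594 eq = 1594 mol NaHSO₄.
(b) Mass of NaHSO₄: 1594 × 120.1 = 191,400 g.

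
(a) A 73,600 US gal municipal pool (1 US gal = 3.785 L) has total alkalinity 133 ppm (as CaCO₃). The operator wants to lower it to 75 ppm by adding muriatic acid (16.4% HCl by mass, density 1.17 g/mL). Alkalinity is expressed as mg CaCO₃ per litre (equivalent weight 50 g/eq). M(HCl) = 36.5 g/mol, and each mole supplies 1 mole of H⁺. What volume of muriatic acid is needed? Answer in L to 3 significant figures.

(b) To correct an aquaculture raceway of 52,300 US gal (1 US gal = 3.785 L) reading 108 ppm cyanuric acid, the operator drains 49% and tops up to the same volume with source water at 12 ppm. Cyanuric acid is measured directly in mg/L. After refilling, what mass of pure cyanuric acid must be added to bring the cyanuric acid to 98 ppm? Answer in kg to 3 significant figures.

(a) Volume: 73,600 US gal × 3.785 L/gal = 278,576 L.
(a) Alkalinity to neutralize: (133 − 75) = 58 mg/L as CaCO₃ × 278,576 L = 16,160 g as CaCO₃.
(a) Equivalents of H⁺ required: 16,160 ÷ 50 g/eq = 323.1 eq = 323.1 mol HCl.
(a) Mass of HCl: 323.1 × 36.5 = 11,790 g.
(a) Mass of 16.4% solution: 11,790 / 0.164 = 71,920 g.
(a) Volume: 71,920 g ÷ 1.17 g/mL = 61,470 mL.

(b) Volume: 52,300 US gal × 3.785 L/gal = 197,956 L.
(b) After draining 49% and refilling: 108 × 0.51 + 12 × 0.49 = 60.96 ppm.
(b) Deficit to target: 98 − 60.96 = 37.04 mg/L.
(b) Mass: 37.04 mg/L × 197,956 L = 7332 g cyanuric acid.

(a) 61.5 L; (b) 7.33 kg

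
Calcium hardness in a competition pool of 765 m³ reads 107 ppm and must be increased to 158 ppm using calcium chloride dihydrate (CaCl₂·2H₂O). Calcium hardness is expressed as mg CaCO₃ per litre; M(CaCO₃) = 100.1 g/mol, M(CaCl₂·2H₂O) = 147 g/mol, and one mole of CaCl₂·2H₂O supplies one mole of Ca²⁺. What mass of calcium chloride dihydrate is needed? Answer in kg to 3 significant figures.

Volume: 765 m³ = 765,000 L.
Hardness to add: (158 − 107) = 51 mg/L as CaCO₃ × 765,000 L = 39,020 g as CaCO₃.
Moles of Ca²⁺ (1 mol Ca²⁺ ≡ 1 mol CaCO₃): 39,020 / 100.1 g/mol = 389.8 mol.
Mass of CaCl₂·2H₂O: 389.8 × 147 = 57,290 g.

57.3 kg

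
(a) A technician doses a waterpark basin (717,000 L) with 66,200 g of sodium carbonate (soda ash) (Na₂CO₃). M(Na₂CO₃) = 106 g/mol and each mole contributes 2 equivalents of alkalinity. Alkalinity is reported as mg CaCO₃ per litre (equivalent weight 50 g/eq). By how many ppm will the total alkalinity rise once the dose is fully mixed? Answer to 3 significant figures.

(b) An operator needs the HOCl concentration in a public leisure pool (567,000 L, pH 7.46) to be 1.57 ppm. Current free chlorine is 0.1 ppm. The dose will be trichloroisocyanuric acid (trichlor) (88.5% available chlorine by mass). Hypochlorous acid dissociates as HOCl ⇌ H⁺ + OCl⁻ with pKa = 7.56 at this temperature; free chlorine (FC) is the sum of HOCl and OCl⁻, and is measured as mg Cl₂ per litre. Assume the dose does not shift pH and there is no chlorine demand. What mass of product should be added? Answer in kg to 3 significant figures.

(a) 87.1 ppm; (b) 1.74 kg

(a) Moles of Na₂CO₃: 66,200 g ÷ 106 g/mol = 624.5 mol → 1249 eq of alkalinity.
(a) As CaCO₃: 1249 eq × 50 g/eq = 62,450 g.
(a) Rise: 62,450 g / 717,000 L × 1000 = 87.1 mg/L.

(b) [OCl⁻]/[HOCl] = 10^(pH − pKa) = 10^(7.46 − 7.56) = 0.7943; fraction as HOCl = 1/(1 + 0.7943) = 0.5573.
(b) Free chlorine required for 1.57 ppm HOCl: 1.57 / 0.5573 = 2.817 ppm.
(b) FC to add: 2.817 − 0.1 = 2.717 mg/L as Cl₂.
(b) Cl₂ equivalent: 2.717 mg/L × 567,000 L = 1541 g.
(b) Product at 88.5% available Cl: 1541 / 0.885 = 1741 g.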